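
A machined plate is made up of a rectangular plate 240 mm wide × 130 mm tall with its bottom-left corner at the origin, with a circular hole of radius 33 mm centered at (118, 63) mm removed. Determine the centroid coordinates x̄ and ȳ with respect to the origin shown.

x̄ = 120.25 mm, ȳ = 65.25 mm

plate: A = 240 × 130 = 31200.00, centroid at (120.00, 65.00).
hole: A = −π·33² = -3421.19, centroid at (118.00, 63.00).
ΣA = 27778.81 mm², ΣAx̄ = 3340299.06 mm³, ΣAȳ = 1812464.75 mm³.
x̄ = 3340299.06/27778.81 = 120.25 mm; ȳ = 1812464.75/27778.81 = 65.25 mm.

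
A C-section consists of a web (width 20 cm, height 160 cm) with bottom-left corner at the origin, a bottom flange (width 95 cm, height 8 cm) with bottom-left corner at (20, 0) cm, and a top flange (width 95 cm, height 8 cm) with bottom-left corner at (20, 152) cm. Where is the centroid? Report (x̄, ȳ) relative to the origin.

web: A = 20 × 160 = 3200.00, centroid at (10.00, 80.00).
bottom flange: A = 95 × 8 = 760.00, centroid at (67.50, 4.00).
top flange: A = 95 × 8 = 760.00, centroid at (67.50, 156.00).
ΣA = 4720.00 cm², ΣAx̄ = 134600.00 cm³, ΣAȳ = 377600.00 cm³.
x̄ = 134600.00/4720.00 = 28.52 cm; ȳ = 377600.00/4720.00 = 80.00 cm.

x̄ = 28.52 cm, ȳ = 80.00 cm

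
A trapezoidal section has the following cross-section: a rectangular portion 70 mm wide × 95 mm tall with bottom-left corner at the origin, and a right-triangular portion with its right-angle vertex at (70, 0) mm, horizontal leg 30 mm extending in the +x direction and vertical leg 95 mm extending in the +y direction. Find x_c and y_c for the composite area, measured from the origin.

x_c = 42.94 mm, y_c = 44.71 mm

Part | A | x̄ᵢ | ȳᵢ | A·x̄ᵢ | A·ȳᵢ
rectangular portion | 6650.00 | 35.00 | 47.50 | 232750.00 | 315875.00
triangular portion | 1425.00 | 80.00 | 31.67 | 114000.00 | 45125.00
Σ | 8075.00 |  |  | 346750.00 | 361000.00
x_c = 346750.00 / 8075.00 = 42.94 mm
y_c = 361000.00 / 8075.00 = 44.71 mm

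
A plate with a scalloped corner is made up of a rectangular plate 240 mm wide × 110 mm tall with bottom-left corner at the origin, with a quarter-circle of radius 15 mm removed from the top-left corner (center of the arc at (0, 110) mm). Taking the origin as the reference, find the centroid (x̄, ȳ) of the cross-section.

plate: A = 240 × 110 = 26400.00, centroid at (120.00, 55.00).
removed quarter-circle: A = −¼π·15² = -176.71, centroid at (6.37, 103.63).
ΣA = 26223.29 mm²
ΣAx̄ = (26400.00)(120.00) + (-176.71)(6.37) = 3166875.00 mm³
ΣAȳ = (26400.00)(55.00) + (-176.71)(103.63) = 1433686.40 mm³
x̄ = 3166875.00 / 26223.29 = 120.77 mm
ȳ = 1433686.40 / 26223.29 = 54.67 mm

x̄ = 120.77 mm, ȳ = 54.67 mm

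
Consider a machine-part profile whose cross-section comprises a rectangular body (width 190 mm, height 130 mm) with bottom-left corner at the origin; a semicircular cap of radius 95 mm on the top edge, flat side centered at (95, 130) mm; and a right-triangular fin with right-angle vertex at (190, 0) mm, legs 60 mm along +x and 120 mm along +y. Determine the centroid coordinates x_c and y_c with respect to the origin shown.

rectangular body: A = 190 × 130 = 24700.00, centroid at (95.00, 65.00).
semicircular top: A = ½π·95² = 14176.44, centroid at (95.00, 170.32).
triangular fin: A = ½·60·120 = 3600.00, centroid at (210.00, 40.00).
ΣA = 42476.44 mm², ΣAx_c = 4449261.50 mm³, ΣAy_c = 4164020.12 mm³.
x_c = 4449261.50/42476.44 = 104.75 mm; y_c = 4164020.12/42476.44 = 98.03 mm.

x_c = 104.75 mm, y_c = 98.03 mm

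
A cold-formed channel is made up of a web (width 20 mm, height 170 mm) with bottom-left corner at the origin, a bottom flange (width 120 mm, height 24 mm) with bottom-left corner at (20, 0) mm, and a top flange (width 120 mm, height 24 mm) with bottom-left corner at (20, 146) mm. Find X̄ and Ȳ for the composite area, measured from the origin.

web: A = 20 × 170 = 3400.00, centroid at (10.00, 85.00).
bottom flange: A = 120 × 24 = 2880.00, centroid at (80.00, 12.00).
top flange: A = 120 × 24 = 2880.00, centroid at (80.00, 158.00).
ΣA = 9160.00 mm², ΣAX̄ = 494800.00 mm³, ΣAȲ = 778600.00 mm³.
X̄ = 494800.00/9160.00 = 54.02 mm; Ȳ = 778600.00/9160.00 = 85.00 mm.

X̄ = 54.02 mm, Ȳ = 85.00 mm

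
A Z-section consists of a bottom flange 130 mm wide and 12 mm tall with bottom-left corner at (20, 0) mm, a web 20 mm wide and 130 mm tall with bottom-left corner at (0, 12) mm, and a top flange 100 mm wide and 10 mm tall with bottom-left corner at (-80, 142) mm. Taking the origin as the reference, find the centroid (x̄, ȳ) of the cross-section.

x̄ = 24.92 mm, ȳ = 69.10 mm

bottom flange: A = 130 × 12 = 1560.00, centroid at (85.00, 6.00).
web: A = 20 × 130 = 2600.00, centroid at (10.00, 77.00).
top flange: A = 100 × 10 = 1000.00, centroid at (-30.00, 147.00).
ΣA = 5160.00 mm²
ΣAx̄ = (1560.00)(85.00) + (2600.00)(10.00) + (1000.00)(-30.00) = 128600.00 mm³
ΣAȳ = (1560.00)(6.00) + (2600.00)(77.00) + (1000.00)(147.00) = 356560.00 mm³
x̄ = 128600.00 / 5160.00 = 24.92 mm
ȳ = 356560.00 / 5160.00 = 69.10 mm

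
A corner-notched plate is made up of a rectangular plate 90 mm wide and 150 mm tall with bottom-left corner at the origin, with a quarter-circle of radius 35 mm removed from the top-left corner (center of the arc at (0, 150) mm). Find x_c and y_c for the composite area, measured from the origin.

x_c = 47.31 mm, y_c = 70.38 mm

plate: A = 90 × 150 = 13500.00, centroid at (45.00, 75.00).
removed quarter-circle: A = −¼π·35² = -962.11, centroid at (14.85, 135.15).
ΣA = 12537.89 mm², ΣAx_c = 593208.33 mm³, ΣAy_c = 882474.75 mm³.
x_c = 593208.33/12537.89 = 47.31 mm; y_c = 882474.75/12537.89 = 70.38 mm.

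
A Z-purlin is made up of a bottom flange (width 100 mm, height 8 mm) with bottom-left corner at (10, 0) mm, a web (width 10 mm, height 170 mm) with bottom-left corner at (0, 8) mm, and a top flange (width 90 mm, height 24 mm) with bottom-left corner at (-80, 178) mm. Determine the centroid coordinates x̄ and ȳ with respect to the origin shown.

x̄ = -4.10 mm, ȳ = 122.68 mm

bottom flange: A = 100 × 8 = 800.00, centroid at (60.00, 4.00).
web: A = 10 × 170 = 1700.00, centroid at (5.00, 93.00).
top flange: A = 90 × 24 = 2160.00, centroid at (-35.00, 190.00).
ΣA = 4660.00 mm²
ΣAx̄ = (800.00)(60.00) + (1700.00)(5.00) + (2160.00)(-35.00) = -19100.00 mm³
ΣAȳ = (800.00)(4.00) + (1700.00)(93.00) + (2160.00)(190.00) = 571700.00 mm³
x̄ = -19100.00 / 4660.00 = -4.10 mm
ȳ = 571700.00 / 4660.00 = 122.68 mm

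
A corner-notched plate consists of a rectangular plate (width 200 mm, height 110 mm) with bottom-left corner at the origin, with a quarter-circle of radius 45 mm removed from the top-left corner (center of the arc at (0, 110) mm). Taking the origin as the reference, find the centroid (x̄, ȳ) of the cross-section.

plate: A = 200 × 110 = 22000.00, centroid at (100.00, 55.00).
removed quarter-circle: A = −¼π·45² = -1590.43, centroid at (19.10, 90.90).
ΣA = 20409.57 mm²
ΣAx̄ = (22000.00)(100.00) + (-1590.43)(19.10) = 2169625.00 mm³
ΣAȳ = (22000.00)(55.00) + (-1590.43)(90.90) = 1065427.56 mm³
x̄ = 2169625.00 / 20409.57 = 106.30 mm
ȳ = 1065427.56 / 20409.57 = 52.20 mm

x̄ = 106.30 mm, ȳ = 52.20 mm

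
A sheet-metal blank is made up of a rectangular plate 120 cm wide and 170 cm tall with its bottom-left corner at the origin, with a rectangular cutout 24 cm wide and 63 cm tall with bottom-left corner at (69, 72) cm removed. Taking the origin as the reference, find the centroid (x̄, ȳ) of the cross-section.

plate: A = 120 × 170 = 20400.00, centroid at (60.00, 85.00).
hole: A = −(24 × 63) = -1512.00, centroid at (81.00, 103.50).
ΣA = 18888.00 cm², ΣAx̄ = 1101528.00 cm³, ΣAȳ = 1577508.00 cm³.
x̄ = 1101528.00/18888.00 = 58.32 cm; ȳ = 1577508.00/18888.00 = 83.52 cm.

x̄ = 58.32 cm, ȳ = 83.52 cm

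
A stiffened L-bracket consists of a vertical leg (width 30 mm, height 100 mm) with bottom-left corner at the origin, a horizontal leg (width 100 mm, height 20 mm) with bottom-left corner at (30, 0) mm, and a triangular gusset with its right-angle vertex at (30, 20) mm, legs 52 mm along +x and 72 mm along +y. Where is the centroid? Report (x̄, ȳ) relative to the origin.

Part | A | x̄ᵢ | ȳᵢ | A·x̄ᵢ | A·ȳᵢ
vertical leg | 3000.00 | 15.00 | 50.00 | 45000.00 | 150000.00
horizontal leg | 2000.00 | 80.00 | 10.00 | 160000.00 | 20000.00
gusset | 1872.00 | 47.33 | 44.00 | 88608.00 | 82368.00
Σ | 6872.00 |  |  | 293608.00 | 252368.00
x̄ = 293608.00 / 6872.00 = 42.73 mm
ȳ = 252368.00 / 6872.00 = 36.72 mm

x̄ = 42.73 mm, ȳ = 36.72 mm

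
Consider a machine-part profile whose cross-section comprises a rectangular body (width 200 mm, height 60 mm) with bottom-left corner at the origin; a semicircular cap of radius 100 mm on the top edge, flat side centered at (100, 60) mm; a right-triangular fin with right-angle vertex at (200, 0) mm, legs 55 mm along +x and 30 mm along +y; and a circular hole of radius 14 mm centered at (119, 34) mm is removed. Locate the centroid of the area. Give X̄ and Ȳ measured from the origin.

X̄ = 103.08 mm, Ȳ = 70.08 mm

rectangular body: A = 200 × 60 = 12000.00, centroid at (100.00, 30.00).
semicircular top: A = ½π·100² = 15707.96, centroid at (100.00, 102.44).
triangular fin: A = ½·55·30 = 825.00, centroid at (218.33, 10.00).
hole: A = −π·14² = -615.75, centroid at (119.00, 34.00).
ΣA = 27917.21 mm², ΣAX̄ = 2877646.82 mm³, ΣAȲ = 1956458.89 mm³.
X̄ = 2877646.82/27917.21 = 103.08 mm; Ȳ = 1956458.89/27917.21 = 70.08 mm.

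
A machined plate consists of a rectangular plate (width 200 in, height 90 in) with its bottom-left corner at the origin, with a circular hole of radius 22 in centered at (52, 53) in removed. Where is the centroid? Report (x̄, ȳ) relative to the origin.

x̄ = 104.43 in, ȳ = 44.26 in

plate: A = 200 × 90 = 18000.00, centroid at (100.00, 45.00).
hole: A = −π·22² = -1520.53, centroid at (52.00, 53.00).
ΣA = 16479.47 in², ΣAx̄ = 1720932.40 in³, ΣAȳ = 729411.87 in³.
x̄ = 1720932.40/16479.47 = 104.43 in; ȳ = 729411.87/16479.47 = 44.26 in.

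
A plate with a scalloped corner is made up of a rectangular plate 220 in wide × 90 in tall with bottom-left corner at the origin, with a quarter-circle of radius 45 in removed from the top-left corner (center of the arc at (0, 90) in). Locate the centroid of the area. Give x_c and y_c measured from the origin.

x_c = 117.94 in, y_c = 42.74 in

Part | A | x̄ᵢ | ȳᵢ | A·x̄ᵢ | A·ȳᵢ
plate | 19800.00 | 110.00 | 45.00 | 2178000.00 | 891000.00
removed quarter-circle | -1590.43 | 19.10 | 70.90 | -30375.00 | -112763.82
Σ | 18209.57 |  |  | 2147625.00 | 778236.18
x_c = 2147625.00 / 18209.57 = 117.94 in
y_c = 778236.18 / 18209.57 = 42.74 in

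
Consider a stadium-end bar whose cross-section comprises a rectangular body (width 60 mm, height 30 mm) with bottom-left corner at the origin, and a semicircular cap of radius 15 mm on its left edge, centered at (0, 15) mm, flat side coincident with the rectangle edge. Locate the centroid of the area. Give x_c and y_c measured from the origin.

rectangular body: A = 60 × 30 = 1800.00, centroid at (30.00, 15.00).
semicircular end: A = ½π·15² = 353.43, centroid at (-6.37, 15.00).
ΣA = 2153.43 mm², ΣAx_c = 51750.00 mm³, ΣAy_c = 32301.44 mm³.
x_c = 51750.00/2153.43 = 24.03 mm; y_c = 32301.44/2153.43 = 15.00 mm.

x_c = 24.03 mm, y_c = 15.00 mm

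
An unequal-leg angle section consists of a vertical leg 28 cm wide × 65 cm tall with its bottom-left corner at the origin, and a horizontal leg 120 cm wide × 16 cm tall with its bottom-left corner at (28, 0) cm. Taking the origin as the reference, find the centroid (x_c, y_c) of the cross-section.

x_c = 51.99 cm, y_c = 19.92 cm

vertical leg: A = 28 × 65 = 1820.00, centroid at (14.00, 32.50).
horizontal leg: A = 120 × 16 = 1920.00, centroid at (88.00, 8.00).
ΣA = 3740.00 cm²
ΣAx_c = (1820.00)(14.00) + (1920.00)(88.00) = 194440.00 cm³
ΣAy_c = (1820.00)(32.50) + (1920.00)(8.00) = 74510.00 cm³
x_c = 194440.00 / 3740.00 = 51.99 cm
y_c = 74510.00 / 3740.00 = 19.92 cm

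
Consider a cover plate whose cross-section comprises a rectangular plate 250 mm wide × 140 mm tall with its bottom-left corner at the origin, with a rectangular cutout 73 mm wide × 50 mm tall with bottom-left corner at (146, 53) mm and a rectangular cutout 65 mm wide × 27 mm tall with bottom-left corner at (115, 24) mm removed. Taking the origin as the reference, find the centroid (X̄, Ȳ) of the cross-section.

Part | A | x̄ᵢ | ȳᵢ | A·x̄ᵢ | A·ȳᵢ
plate | 35000.00 | 125.00 | 70.00 | 4375000.00 | 2450000.00
hole 1 | -3650.00 | 182.50 | 78.00 | -666125.00 | -284700.00
hole 2 | -1755.00 | 147.50 | 37.50 | -258862.50 | -65812.50
Σ | 29595.00 |  |  | 3450012.50 | 2099487.50
X̄ = 3450012.50 / 29595.00 = 116.57 mm
Ȳ = 2099487.50 / 29595.00 = 70.94 mm

X̄ = 116.57 mm, Ȳ = 70.94 mm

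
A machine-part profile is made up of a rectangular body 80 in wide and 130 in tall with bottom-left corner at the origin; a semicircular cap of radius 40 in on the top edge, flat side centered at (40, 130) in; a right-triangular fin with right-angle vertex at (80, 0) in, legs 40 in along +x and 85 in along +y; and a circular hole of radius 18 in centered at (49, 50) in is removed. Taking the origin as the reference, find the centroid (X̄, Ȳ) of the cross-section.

X̄ = 46.00 in, Ȳ = 76.69 in

Part | A | x̄ᵢ | ȳᵢ | A·x̄ᵢ | A·ȳᵢ
rectangular body | 10400.00 | 40.00 | 65.00 | 416000.00 | 676000.00
semicircular top | 2513.27 | 40.00 | 146.98 | 100530.96 | 369392.30
triangular fin | 1700.00 | 93.33 | 28.33 | 158666.67 | 48166.67
hole | -1017.88 | 49.00 | 50.00 | -49875.92 | -50893.80
Σ | 13595.40 |  |  | 625321.71 | 1042665.17
X̄ = 625321.71 / 13595.40 = 46.00 in
Ȳ = 1042665.17 / 13595.40 = 76.69 in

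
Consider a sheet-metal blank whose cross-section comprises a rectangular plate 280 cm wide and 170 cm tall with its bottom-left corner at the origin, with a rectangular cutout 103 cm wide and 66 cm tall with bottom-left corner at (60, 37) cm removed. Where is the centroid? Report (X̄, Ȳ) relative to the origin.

X̄ = 144.75 cm, Ȳ = 87.50 cm

Part | A | x̄ᵢ | ȳᵢ | A·x̄ᵢ | A·ȳᵢ
plate | 47600.00 | 140.00 | 85.00 | 6664000.00 | 4046000.00
hole | -6798.00 | 111.50 | 70.00 | -757977.00 | -475860.00
Σ | 40802.00 |  |  | 5906023.00 | 3570140.00
X̄ = 5906023.00 / 40802.00 = 144.75 cm
Ȳ = 3570140.00 / 40802.00 = 87.50 cm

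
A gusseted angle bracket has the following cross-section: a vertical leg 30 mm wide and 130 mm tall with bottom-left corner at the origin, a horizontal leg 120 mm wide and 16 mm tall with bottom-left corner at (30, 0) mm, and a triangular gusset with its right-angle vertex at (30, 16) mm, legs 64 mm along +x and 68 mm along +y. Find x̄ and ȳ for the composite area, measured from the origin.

x̄ = 42.90 mm, ȳ = 44.15 mm

vertical leg: A = 30 × 130 = 3900.00, centroid at (15.00, 65.00).
horizontal leg: A = 120 × 16 = 1920.00, centroid at (90.00, 8.00).
gusset: A = ½·64·68 = 2176.00, centroid at (51.33, 38.67).
ΣA = 7996.00 mm², ΣAx̄ = 343001.33 mm³, ΣAȳ = 352998.67 mm³.
x̄ = 343001.33/7996.00 = 42.90 mm; ȳ = 352998.67/7996.00 = 44.15 mm.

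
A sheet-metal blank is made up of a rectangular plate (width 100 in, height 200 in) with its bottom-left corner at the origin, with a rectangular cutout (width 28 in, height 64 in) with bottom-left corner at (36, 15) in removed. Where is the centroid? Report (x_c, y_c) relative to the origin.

Part | A | x̄ᵢ | ȳᵢ | A·x̄ᵢ | A·ȳᵢ
plate | 20000.00 | 50.00 | 100.00 | 1000000.00 | 2000000.00
hole | -1792.00 | 50.00 | 47.00 | -89600.00 | -84224.00
Σ | 18208.00 |  |  | 910400.00 | 1915776.00
x_c = 910400.00 / 18208.00 = 50.00 in
y_c = 1915776.00 / 18208.00 = 105.22 in

x_c = 50.00 in, y_c = 105.22 in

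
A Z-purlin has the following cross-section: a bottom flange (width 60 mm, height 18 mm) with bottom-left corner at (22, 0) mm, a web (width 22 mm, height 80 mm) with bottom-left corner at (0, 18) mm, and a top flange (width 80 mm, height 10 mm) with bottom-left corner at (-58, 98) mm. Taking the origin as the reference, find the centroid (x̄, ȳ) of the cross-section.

x̄ = 16.79 mm, ȳ = 53.35 mm

Part | A | x̄ᵢ | ȳᵢ | A·x̄ᵢ | A·ȳᵢ
bottom flange | 1080.00 | 52.00 | 9.00 | 56160.00 | 9720.00
web | 1760.00 | 11.00 | 58.00 | 19360.00 | 102080.00
top flange | 800.00 | -18.00 | 103.00 | -14400.00 | 82400.00
Σ | 3640.00 |  |  | 61120.00 | 194200.00
x̄ = 61120.00 / 3640.00 = 16.79 mm
ȳ = 194200.00 / 3640.00 = 53.35 mm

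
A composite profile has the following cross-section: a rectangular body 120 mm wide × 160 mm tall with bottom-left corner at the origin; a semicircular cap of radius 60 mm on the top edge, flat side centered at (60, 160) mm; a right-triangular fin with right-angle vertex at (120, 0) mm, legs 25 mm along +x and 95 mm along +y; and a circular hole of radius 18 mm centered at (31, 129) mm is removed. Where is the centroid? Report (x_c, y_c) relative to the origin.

x_c = 64.42 mm, y_c = 99.55 mm

rectangular body: A = 120 × 160 = 19200.00, centroid at (60.00, 80.00).
semicircular top: A = ½π·60² = 5654.87, centroid at (60.00, 185.46).
triangular fin: A = ½·25·95 = 1187.50, centroid at (128.33, 31.67).
hole: A = −π·18² = -1017.88, centroid at (31.00, 129.00).
ΣA = 25024.49 mm², ΣAx_c = 1612133.68 mm³, ΣAy_c = 2491076.84 mm³.
x_c = 1612133.68/25024.49 = 64.42 mm; y_c = 2491076.84/25024.49 = 99.55 mm.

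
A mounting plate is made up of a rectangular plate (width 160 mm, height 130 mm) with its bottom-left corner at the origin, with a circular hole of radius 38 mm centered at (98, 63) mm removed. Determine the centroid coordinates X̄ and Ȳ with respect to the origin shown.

X̄ = 74.98 mm, Ȳ = 65.56 mm

plate: A = 160 × 130 = 20800.00, centroid at (80.00, 65.00).
hole: A = −π·38² = -4536.46, centroid at (98.00, 63.00).
ΣA = 16263.54 mm²
ΣAX̄ = (20800.00)(80.00) + (-4536.46)(98.00) = 1219426.94 mm³
ΣAȲ = (20800.00)(65.00) + (-4536.46)(63.00) = 1066203.03 mm³
X̄ = 1219426.94 / 16263.54 = 74.98 mm
Ȳ = 1066203.03 / 16263.54 = 65.56 mm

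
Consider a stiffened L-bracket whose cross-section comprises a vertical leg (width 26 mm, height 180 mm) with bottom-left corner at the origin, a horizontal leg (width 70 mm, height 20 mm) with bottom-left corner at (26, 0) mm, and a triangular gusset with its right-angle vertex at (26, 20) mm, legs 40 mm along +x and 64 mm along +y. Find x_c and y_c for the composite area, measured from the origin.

x_c = 26.71 mm, y_c = 66.32 mm

vertical leg: A = 26 × 180 = 4680.00, centroid at (13.00, 90.00).
horizontal leg: A = 70 × 20 = 1400.00, centroid at (61.00, 10.00).
gusset: A = ½·40·64 = 1280.00, centroid at (39.33, 41.33).
ΣA = 7360.00 mm²
ΣAx_c = (4680.00)(13.00) + (1400.00)(61.00) + (1280.00)(39.33) = 196586.67 mm³
ΣAy_c = (4680.00)(90.00) + (1400.00)(10.00) + (1280.00)(41.33) = 488106.67 mm³
x_c = 196586.67 / 7360.00 = 26.71 mm
y_c = 488106.67 / 7360.00 = 66.32 mm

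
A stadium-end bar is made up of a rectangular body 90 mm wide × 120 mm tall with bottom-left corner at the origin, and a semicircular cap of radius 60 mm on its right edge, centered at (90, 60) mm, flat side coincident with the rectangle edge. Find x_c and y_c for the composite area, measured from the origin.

x_c = 69.22 mm, y_c = 60.00 mm

rectangular body: A = 90 × 120 = 10800.00, centroid at (45.00, 60.00).
semicircular end: A = ½π·60² = 5654.87, centroid at (115.46, 60.00).
ΣA = 16454.87 mm², ΣAx_c = 1138938.01 mm³, ΣAy_c = 987292.01 mm³.
x_c = 1138938.01/16454.87 = 69.22 mm; y_c = 987292.01/16454.87 = 60.00 mm.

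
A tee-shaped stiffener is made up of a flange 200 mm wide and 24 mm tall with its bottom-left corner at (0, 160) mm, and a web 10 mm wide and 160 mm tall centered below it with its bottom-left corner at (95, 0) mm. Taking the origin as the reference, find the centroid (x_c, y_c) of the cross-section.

x_c = 100.00 mm, y_c = 149.00 mm

Part | A | x̄ᵢ | ȳᵢ | A·x̄ᵢ | A·ȳᵢ
web | 1600.00 | 100.00 | 80.00 | 160000.00 | 128000.00
flange | 4800.00 | 100.00 | 172.00 | 480000.00 | 825600.00
Σ | 6400.00 |  |  | 640000.00 | 953600.00
x_c = 640000.00 / 6400.00 = 100.00 mm
y_c = 953600.00 / 6400.00 = 149.00 mm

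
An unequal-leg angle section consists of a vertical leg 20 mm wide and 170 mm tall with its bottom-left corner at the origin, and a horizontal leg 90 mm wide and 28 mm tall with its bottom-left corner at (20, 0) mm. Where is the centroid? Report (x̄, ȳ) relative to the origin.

Part | A | x̄ᵢ | ȳᵢ | A·x̄ᵢ | A·ȳᵢ
vertical leg | 3400.00 | 10.00 | 85.00 | 34000.00 | 289000.00
horizontal leg | 2520.00 | 65.00 | 14.00 | 163800.00 | 35280.00
Σ | 5920.00 |  |  | 197800.00 | 324280.00
x̄ = 197800.00 / 5920.00 = 33.41 mm
ȳ = 324280.00 / 5920.00 = 54.78 mm

x̄ = 33.41 mm, ȳ = 54.78 mm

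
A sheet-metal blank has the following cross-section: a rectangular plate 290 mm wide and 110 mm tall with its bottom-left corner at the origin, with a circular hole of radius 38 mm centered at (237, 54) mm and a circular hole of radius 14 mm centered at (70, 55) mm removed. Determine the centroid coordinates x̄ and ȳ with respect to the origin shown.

Part | A | x̄ᵢ | ȳᵢ | A·x̄ᵢ | A·ȳᵢ
plate | 31900.00 | 145.00 | 55.00 | 4625500.00 | 1754500.00
hole 1 | -4536.46 | 237.00 | 54.00 | -1075140.97 | -244968.83
hole 2 | -615.75 | 70.00 | 55.00 | -43102.65 | -33866.37
Σ | 26747.79 |  |  | 3507256.38 | 1475664.80
x̄ = 3507256.38 / 26747.79 = 131.12 mm
ȳ = 1475664.80 / 26747.79 = 55.17 mm

x̄ = 131.12 mm, ȳ = 55.17 mm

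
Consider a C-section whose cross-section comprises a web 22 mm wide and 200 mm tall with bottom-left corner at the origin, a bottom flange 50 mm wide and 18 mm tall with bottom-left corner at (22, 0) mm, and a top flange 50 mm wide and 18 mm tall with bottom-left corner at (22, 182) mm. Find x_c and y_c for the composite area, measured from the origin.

x_c = 21.45 mm, y_c = 100.00 mm

web: A = 22 × 200 = 4400.00, centroid at (11.00, 100.00).
bottom flange: A = 50 × 18 = 900.00, centroid at (47.00, 9.00).
top flange: A = 50 × 18 = 900.00, centroid at (47.00, 191.00).
ΣA = 6200.00 mm², ΣAx_c = 133000.00 mm³, ΣAy_c = 620000.00 mm³.
x_c = 133000.00/6200.00 = 21.45 mm; y_c = 620000.00/6200.00 = 100.00 mm.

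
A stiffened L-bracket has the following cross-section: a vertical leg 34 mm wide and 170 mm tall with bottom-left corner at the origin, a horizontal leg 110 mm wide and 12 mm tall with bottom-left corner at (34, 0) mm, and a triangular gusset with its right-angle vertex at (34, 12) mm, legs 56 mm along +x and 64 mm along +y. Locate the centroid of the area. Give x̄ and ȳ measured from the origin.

vertical leg: A = 34 × 170 = 5780.00, centroid at (17.00, 85.00).
horizontal leg: A = 110 × 12 = 1320.00, centroid at (89.00, 6.00).
gusset: A = ½·56·64 = 1792.00, centroid at (52.67, 33.33).
ΣA = 8892.00 mm²
ΣAx̄ = (5780.00)(17.00) + (1320.00)(89.00) + (1792.00)(52.67) = 310118.67 mm³
ΣAȳ = (5780.00)(85.00) + (1320.00)(6.00) + (1792.00)(33.33) = 558953.33 mm³
x̄ = 310118.67 / 8892.00 = 34.88 mm
ȳ = 558953.33 / 8892.00 = 62.86 mm

x̄ = 34.88 mm, ȳ = 62.86 mm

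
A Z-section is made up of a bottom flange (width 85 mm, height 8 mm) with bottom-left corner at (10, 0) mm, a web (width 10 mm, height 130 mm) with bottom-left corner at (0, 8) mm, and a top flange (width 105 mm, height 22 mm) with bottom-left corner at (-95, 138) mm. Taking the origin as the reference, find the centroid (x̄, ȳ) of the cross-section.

bottom flange: A = 85 × 8 = 680.00, centroid at (52.50, 4.00).
web: A = 10 × 130 = 1300.00, centroid at (5.00, 73.00).
top flange: A = 105 × 22 = 2310.00, centroid at (-42.50, 149.00).
ΣA = 4290.00 mm², ΣAx̄ = -55975.00 mm³, ΣAȳ = 441810.00 mm³.
x̄ = -55975.00/4290.00 = -13.05 mm; ȳ = 441810.00/4290.00 = 102.99 mm.

x̄ = -13.05 mm, ȳ = 102.99 mm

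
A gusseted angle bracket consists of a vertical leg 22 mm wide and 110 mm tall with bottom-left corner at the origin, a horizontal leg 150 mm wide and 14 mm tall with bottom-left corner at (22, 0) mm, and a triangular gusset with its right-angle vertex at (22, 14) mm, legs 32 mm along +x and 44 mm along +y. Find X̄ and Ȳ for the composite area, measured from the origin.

X̄ = 48.49 mm, Ȳ = 32.16 mm

vertical leg: A = 22 × 110 = 2420.00, centroid at (11.00, 55.00).
horizontal leg: A = 150 × 14 = 2100.00, centroid at (97.00, 7.00).
gusset: A = ½·32·44 = 704.00, centroid at (32.67, 28.67).
ΣA = 5224.00 mm², ΣAX̄ = 253317.33 mm³, ΣAȲ = 167981.33 mm³.
X̄ = 253317.33/5224.00 = 48.49 mm; Ȳ = 167981.33/5224.00 = 32.16 mm.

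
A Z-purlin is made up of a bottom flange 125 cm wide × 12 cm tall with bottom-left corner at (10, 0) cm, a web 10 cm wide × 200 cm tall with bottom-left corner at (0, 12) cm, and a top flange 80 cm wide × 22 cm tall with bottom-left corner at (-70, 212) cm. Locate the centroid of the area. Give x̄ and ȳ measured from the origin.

bottom flange: A = 125 × 12 = 1500.00, centroid at (72.50, 6.00).
web: A = 10 × 200 = 2000.00, centroid at (5.00, 112.00).
top flange: A = 80 × 22 = 1760.00, centroid at (-30.00, 223.00).
ΣA = 5260.00 cm², ΣAx̄ = 65950.00 cm³, ΣAȳ = 625480.00 cm³.
x̄ = 65950.00/5260.00 = 12.54 cm; ȳ = 625480.00/5260.00 = 118.91 cm.

x̄ = 12.54 cm, ȳ = 118.91 cm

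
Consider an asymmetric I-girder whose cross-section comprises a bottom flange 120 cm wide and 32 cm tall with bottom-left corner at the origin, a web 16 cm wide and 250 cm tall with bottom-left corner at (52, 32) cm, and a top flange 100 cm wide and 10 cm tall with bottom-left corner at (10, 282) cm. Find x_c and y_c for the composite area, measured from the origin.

bottom flange: A = 120 × 32 = 3840.00, centroid at (60.00, 16.00).
web: A = 16 × 250 = 4000.00, centroid at (60.00, 157.00).
top flange: A = 100 × 10 = 1000.00, centroid at (60.00, 287.00).
ΣA = 8840.00 cm², ΣAx_c = 530400.00 cm³, ΣAy_c = 976440.00 cm³.
x_c = 530400.00/8840.00 = 60.00 cm; y_c = 976440.00/8840.00 = 110.46 cm.

x_c = 60.00 cm, y_c = 110.46 cm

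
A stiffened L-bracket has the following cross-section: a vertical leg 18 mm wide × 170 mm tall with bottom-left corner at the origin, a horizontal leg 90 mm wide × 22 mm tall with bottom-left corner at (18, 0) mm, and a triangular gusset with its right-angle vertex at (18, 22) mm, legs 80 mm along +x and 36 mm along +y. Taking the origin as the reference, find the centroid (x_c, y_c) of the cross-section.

vertical leg: A = 18 × 170 = 3060.00, centroid at (9.00, 85.00).
horizontal leg: A = 90 × 22 = 1980.00, centroid at (63.00, 11.00).
gusset: A = ½·80·36 = 1440.00, centroid at (44.67, 34.00).
ΣA = 6480.00 mm²
ΣAx_c = (3060.00)(9.00) + (1980.00)(63.00) + (1440.00)(44.67) = 216600.00 mm³
ΣAy_c = (3060.00)(85.00) + (1980.00)(11.00) + (1440.00)(34.00) = 330840.00 mm³
x_c = 216600.00 / 6480.00 = 33.43 mm
y_c = 330840.00 / 6480.00 = 51.06 mm

x_c = 33.43 mm, y_c = 51.06 mm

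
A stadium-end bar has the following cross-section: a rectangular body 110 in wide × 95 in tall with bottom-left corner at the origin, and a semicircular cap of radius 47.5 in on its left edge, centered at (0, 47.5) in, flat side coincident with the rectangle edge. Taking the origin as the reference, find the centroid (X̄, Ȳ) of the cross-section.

X̄ = 35.97 in, Ȳ = 47.50 in

rectangular body: A = 110 × 95 = 10450.00, centroid at (55.00, 47.50).
semicircular end: A = ½π·47.5² = 3544.11, centroid at (-20.16, 47.50).
ΣA = 13994.11 in², ΣAX̄ = 503302.08 in³, ΣAȲ = 664720.19 in³.
X̄ = 503302.08/13994.11 = 35.97 in; Ȳ = 664720.19/13994.11 = 47.50 in.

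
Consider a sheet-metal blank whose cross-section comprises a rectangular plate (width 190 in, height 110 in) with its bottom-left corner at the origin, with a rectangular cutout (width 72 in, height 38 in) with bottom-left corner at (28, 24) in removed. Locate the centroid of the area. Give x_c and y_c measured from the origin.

plate: A = 190 × 110 = 20900.00, centroid at (95.00, 55.00).
hole: A = −(72 × 38) = -2736.00, centroid at (64.00, 43.00).
ΣA = 18164.00 in², ΣAx_c = 1810396.00 in³, ΣAy_c = 1031852.00 in³.
x_c = 1810396.00/18164.00 = 99.67 in; y_c = 1031852.00/18164.00 = 56.81 in.

x_c = 99.67 in, y_c = 56.81 in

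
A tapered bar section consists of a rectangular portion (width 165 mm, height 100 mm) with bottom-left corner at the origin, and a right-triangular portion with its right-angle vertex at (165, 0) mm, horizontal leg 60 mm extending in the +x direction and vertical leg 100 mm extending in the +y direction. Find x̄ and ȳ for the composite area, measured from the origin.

rectangular portion: A = 165 × 100 = 16500.00, centroid at (82.50, 50.00).
triangular portion: A = ½·60·100 = 3000.00, centroid at (185.00, 33.33).
ΣA = 19500.00 mm²
ΣAx̄ = (16500.00)(82.50) + (3000.00)(185.00) = 1916250.00 mm³
ΣAȳ = (16500.00)(50.00) + (3000.00)(33.33) = 925000.00 mm³
x̄ = 1916250.00 / 19500.00 = 98.27 mm
ȳ = 925000.00 / 19500.00 = 47.44 mm

x̄ = 98.27 mm, ȳ = 47.44 mm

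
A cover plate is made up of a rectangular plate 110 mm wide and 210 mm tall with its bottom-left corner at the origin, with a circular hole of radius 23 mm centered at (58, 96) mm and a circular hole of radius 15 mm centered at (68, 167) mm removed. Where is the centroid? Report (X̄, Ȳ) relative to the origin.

X̄ = 54.32 mm, Ȳ = 103.61 mm

plate: A = 110 × 210 = 23100.00, centroid at (55.00, 105.00).
hole 1: A = −π·23² = -1661.90, centroid at (58.00, 96.00).
hole 2: A = −π·15² = -706.86, centroid at (68.00, 167.00).
ΣA = 20731.24 mm²
ΣAX̄ = (23100.00)(55.00) + (-1661.90)(58.00) + (-706.86)(68.00) = 1126043.29 mm³
ΣAȲ = (23100.00)(105.00) + (-1661.90)(96.00) + (-706.86)(167.00) = 2147912.01 mm³
X̄ = 1126043.29 / 20731.24 = 54.32 mm
Ȳ = 2147912.01 / 20731.24 = 103.61 mm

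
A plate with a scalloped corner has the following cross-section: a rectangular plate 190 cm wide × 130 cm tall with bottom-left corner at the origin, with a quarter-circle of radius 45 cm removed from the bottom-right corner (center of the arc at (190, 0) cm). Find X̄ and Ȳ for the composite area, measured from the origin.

X̄ = 89.78 cm, Ȳ = 68.16 cm

plate: A = 190 × 130 = 24700.00, centroid at (95.00, 65.00).
removed quarter-circle: A = −¼π·45² = -1590.43, centroid at (170.90, 19.10).
ΣA = 23109.57 cm², ΣAX̄ = 2074693.06 cm³, ΣAȲ = 1575125.00 cm³.
X̄ = 2074693.06/23109.57 = 89.78 cm; Ȳ = 1575125.00/23109.57 = 68.16 cm.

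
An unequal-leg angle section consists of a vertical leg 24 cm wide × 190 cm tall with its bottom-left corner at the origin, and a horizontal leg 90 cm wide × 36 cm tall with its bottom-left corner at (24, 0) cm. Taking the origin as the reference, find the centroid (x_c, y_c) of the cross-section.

vertical leg: A = 24 × 190 = 4560.00, centroid at (12.00, 95.00).
horizontal leg: A = 90 × 36 = 3240.00, centroid at (69.00, 18.00).
ΣA = 7800.00 cm², ΣAx_c = 278280.00 cm³, ΣAy_c = 491520.00 cm³.
x_c = 278280.00/7800.00 = 35.68 cm; y_c = 491520.00/7800.00 = 63.02 cm.

x_c = 35.68 cm, y_c = 63.02 cm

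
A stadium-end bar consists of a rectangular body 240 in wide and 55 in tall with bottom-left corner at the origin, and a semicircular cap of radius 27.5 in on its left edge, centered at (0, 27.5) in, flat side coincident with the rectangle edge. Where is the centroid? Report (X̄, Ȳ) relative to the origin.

rectangular body: A = 240 × 55 = 13200.00, centroid at (120.00, 27.50).
semicircular end: A = ½π·27.5² = 1187.91, centroid at (-11.67, 27.50).
ΣA = 14387.91 in²
ΣAX̄ = (13200.00)(120.00) + (1187.91)(-11.67) = 1570135.42 in³
ΣAȲ = (13200.00)(27.50) + (1187.91)(27.50) = 395667.65 in³
X̄ = 1570135.42 / 14387.91 = 109.13 in
Ȳ = 395667.65 / 14387.91 = 27.50 in

X̄ = 109.13 in, Ȳ = 27.50 in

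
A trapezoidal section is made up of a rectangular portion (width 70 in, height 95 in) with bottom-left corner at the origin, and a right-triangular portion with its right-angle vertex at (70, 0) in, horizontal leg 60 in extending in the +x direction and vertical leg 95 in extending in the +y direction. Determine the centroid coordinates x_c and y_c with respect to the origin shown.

Part | A | x̄ᵢ | ȳᵢ | A·x̄ᵢ | A·ȳᵢ
rectangular portion | 6650.00 | 35.00 | 47.50 | 232750.00 | 315875.00
triangular portion | 2850.00 | 90.00 | 31.67 | 256500.00 | 90250.00
Σ | 9500.00 |  |  | 489250.00 | 406125.00
x_c = 489250.00 / 9500.00 = 51.50 in
y_c = 406125.00 / 9500.00 = 42.75 in

x_c = 51.50 in, y_c = 42.75 in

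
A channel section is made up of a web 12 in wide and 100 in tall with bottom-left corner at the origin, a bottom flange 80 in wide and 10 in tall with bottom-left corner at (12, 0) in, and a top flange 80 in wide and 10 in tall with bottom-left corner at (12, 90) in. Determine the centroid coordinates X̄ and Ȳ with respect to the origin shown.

web: A = 12 × 100 = 1200.00, centroid at (6.00, 50.00).
bottom flange: A = 80 × 10 = 800.00, centroid at (52.00, 5.00).
top flange: A = 80 × 10 = 800.00, centroid at (52.00, 95.00).
ΣA = 2800.00 in²
ΣAX̄ = (1200.00)(6.00) + (800.00)(52.00) + (800.00)(52.00) = 90400.00 in³
ΣAȲ = (1200.00)(50.00) + (800.00)(5.00) + (800.00)(95.00) = 140000.00 in³
X̄ = 90400.00 / 2800.00 = 32.29 in
Ȳ = 140000.00 / 2800.00 = 50.00 in

X̄ = 32.29 in, Ȳ = 50.00 in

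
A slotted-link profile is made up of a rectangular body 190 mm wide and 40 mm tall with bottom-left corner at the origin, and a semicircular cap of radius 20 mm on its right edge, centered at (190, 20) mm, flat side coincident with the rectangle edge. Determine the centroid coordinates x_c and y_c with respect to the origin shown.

Part | A | x̄ᵢ | ȳᵢ | A·x̄ᵢ | A·ȳᵢ
rectangular body | 7600.00 | 95.00 | 20.00 | 722000.00 | 152000.00
semicircular end | 628.32 | 198.49 | 20.00 | 124713.85 | 12566.37
Σ | 8228.32 |  |  | 846713.85 | 164566.37
x_c = 846713.85 / 8228.32 = 102.90 mm
y_c = 164566.37 / 8228.32 = 20.00 mm

x_c = 102.90 mm, y_c = 20.00 mm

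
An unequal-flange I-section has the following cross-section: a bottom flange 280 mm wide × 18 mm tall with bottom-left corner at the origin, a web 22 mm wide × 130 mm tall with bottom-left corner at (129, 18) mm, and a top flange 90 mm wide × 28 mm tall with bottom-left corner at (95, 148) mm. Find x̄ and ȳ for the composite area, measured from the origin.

bottom flange: A = 280 × 18 = 5040.00, centroid at (140.00, 9.00).
web: A = 22 × 130 = 2860.00, centroid at (140.00, 83.00).
top flange: A = 90 × 28 = 2520.00, centroid at (140.00, 162.00).
ΣA = 10420.00 mm², ΣAx̄ = 1458800.00 mm³, ΣAȳ = 690980.00 mm³.
x̄ = 1458800.00/10420.00 = 140.00 mm; ȳ = 690980.00/10420.00 = 66.31 mm.

x̄ = 140.00 mm, ȳ = 66.31 mm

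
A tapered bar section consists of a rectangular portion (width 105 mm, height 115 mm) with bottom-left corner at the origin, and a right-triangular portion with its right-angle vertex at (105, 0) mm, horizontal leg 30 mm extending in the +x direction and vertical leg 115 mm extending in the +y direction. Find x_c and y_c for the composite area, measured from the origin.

x_c = 60.31 mm, y_c = 55.10 mm

Part | A | x̄ᵢ | ȳᵢ | A·x̄ᵢ | A·ȳᵢ
rectangular portion | 12075.00 | 52.50 | 57.50 | 633937.50 | 694312.50
triangular portion | 1725.00 | 115.00 | 38.33 | 198375.00 | 66125.00
Σ | 13800.00 |  |  | 832312.50 | 760437.50
x_c = 832312.50 / 13800.00 = 60.31 mm
y_c = 760437.50 / 13800.00 = 55.10 mm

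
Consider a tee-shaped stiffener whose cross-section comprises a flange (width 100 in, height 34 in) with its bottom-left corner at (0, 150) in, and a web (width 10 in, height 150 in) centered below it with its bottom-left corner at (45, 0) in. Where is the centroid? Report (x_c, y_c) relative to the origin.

web: A = 10 × 150 = 1500.00, centroid at (50.00, 75.00).
flange: A = 100 × 34 = 3400.00, centroid at (50.00, 167.00).
ΣA = 4900.00 in², ΣAx_c = 245000.00 in³, ΣAy_c = 680300.00 in³.
x_c = 245000.00/4900.00 = 50.00 in; y_c = 680300.00/4900.00 = 138.84 in.

x_c = 50.00 in, y_c = 138.84 in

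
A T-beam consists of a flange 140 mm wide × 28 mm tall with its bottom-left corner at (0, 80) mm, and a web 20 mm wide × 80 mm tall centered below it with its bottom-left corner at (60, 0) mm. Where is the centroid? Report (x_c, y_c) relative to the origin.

x_c = 70.00 mm, y_c = 78.35 mm

web: A = 20 × 80 = 1600.00, centroid at (70.00, 40.00).
flange: A = 140 × 28 = 3920.00, centroid at (70.00, 94.00).
ΣA = 5520.00 mm²
ΣAx_c = (1600.00)(70.00) + (3920.00)(70.00) = 386400.00 mm³
ΣAy_c = (1600.00)(40.00) + (3920.00)(94.00) = 432480.00 mm³
x_c = 386400.00 / 5520.00 = 70.00 mm
y_c = 432480.00 / 5520.00 = 78.35 mm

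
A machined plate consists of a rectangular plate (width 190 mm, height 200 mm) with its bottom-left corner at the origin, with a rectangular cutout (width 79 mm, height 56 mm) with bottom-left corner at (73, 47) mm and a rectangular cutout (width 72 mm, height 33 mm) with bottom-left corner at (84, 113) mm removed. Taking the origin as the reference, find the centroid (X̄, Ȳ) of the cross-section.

X̄ = 90.61 mm, Ȳ = 101.30 mm

plate: A = 190 × 200 = 38000.00, centroid at (95.00, 100.00).
hole 1: A = −(79 × 56) = -4424.00, centroid at (112.50, 75.00).
hole 2: A = −(72 × 33) = -2376.00, centroid at (120.00, 129.50).
ΣA = 31200.00 mm², ΣAX̄ = 2827180.00 mm³, ΣAȲ = 3160508.00 mm³.
X̄ = 2827180.00/31200.00 = 90.61 mm; Ȳ = 3160508.00/31200.00 = 101.30 mm.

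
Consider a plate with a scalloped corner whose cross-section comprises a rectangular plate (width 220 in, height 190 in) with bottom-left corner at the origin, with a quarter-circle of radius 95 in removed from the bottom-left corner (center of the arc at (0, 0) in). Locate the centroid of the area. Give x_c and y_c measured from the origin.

plate: A = 220 × 190 = 41800.00, centroid at (110.00, 95.00).
removed quarter-circle: A = −¼π·95² = -7088.22, centroid at (40.32, 40.32).
ΣA = 34711.78 in²
ΣAx_c = (41800.00)(110.00) + (-7088.22)(40.32) = 4312208.33 in³
ΣAy_c = (41800.00)(95.00) + (-7088.22)(40.32) = 3685208.33 in³
x_c = 4312208.33 / 34711.78 = 124.23 in
y_c = 3685208.33 / 34711.78 = 106.17 in

x_c = 124.23 in, y_c = 106.17 in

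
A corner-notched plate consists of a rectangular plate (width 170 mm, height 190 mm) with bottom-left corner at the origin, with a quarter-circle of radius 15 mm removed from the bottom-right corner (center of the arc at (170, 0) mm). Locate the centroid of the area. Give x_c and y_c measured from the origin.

x_c = 84.57 mm, y_c = 95.49 mm

plate: A = 170 × 190 = 32300.00, centroid at (85.00, 95.00).
removed quarter-circle: A = −¼π·15² = -176.71, centroid at (163.63, 6.37).
ΣA = 32123.29 mm²
ΣAx_c = (32300.00)(85.00) + (-176.71)(163.63) = 2716583.52 mm³
ΣAy_c = (32300.00)(95.00) + (-176.71)(6.37) = 3067375.00 mm³
x_c = 2716583.52 / 32123.29 = 84.57 mm
y_c = 3067375.00 / 32123.29 = 95.49 mm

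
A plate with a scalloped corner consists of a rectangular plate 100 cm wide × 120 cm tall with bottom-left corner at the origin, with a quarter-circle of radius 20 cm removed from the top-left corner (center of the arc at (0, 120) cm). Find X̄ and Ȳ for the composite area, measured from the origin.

X̄ = 51.12 cm, Ȳ = 58.62 cm

plate: A = 100 × 120 = 12000.00, centroid at (50.00, 60.00).
removed quarter-circle: A = −¼π·20² = -314.16, centroid at (8.49, 111.51).
ΣA = 11685.84 cm²
ΣAX̄ = (12000.00)(50.00) + (-314.16)(8.49) = 597333.33 cm³
ΣAȲ = (12000.00)(60.00) + (-314.16)(111.51) = 684967.55 cm³
X̄ = 597333.33 / 11685.84 = 51.12 cm
Ȳ = 684967.55 / 11685.84 = 58.62 cm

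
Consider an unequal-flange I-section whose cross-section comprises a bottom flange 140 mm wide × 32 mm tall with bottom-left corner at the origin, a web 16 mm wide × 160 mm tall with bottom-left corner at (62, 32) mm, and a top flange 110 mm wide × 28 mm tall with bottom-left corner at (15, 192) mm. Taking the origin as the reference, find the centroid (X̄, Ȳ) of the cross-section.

X̄ = 70.00 mm, Ȳ = 98.11 mm

bottom flange: A = 140 × 32 = 4480.00, centroid at (70.00, 16.00).
web: A = 16 × 160 = 2560.00, centroid at (70.00, 112.00).
top flange: A = 110 × 28 = 3080.00, centroid at (70.00, 206.00).
ΣA = 10120.00 mm²
ΣAX̄ = (4480.00)(70.00) + (2560.00)(70.00) + (3080.00)(70.00) = 708400.00 mm³
ΣAȲ = (4480.00)(16.00) + (2560.00)(112.00) + (3080.00)(206.00) = 992880.00 mm³
X̄ = 708400.00 / 10120.00 = 70.00 mm
Ȳ = 992880.00 / 10120.00 = 98.11 mm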